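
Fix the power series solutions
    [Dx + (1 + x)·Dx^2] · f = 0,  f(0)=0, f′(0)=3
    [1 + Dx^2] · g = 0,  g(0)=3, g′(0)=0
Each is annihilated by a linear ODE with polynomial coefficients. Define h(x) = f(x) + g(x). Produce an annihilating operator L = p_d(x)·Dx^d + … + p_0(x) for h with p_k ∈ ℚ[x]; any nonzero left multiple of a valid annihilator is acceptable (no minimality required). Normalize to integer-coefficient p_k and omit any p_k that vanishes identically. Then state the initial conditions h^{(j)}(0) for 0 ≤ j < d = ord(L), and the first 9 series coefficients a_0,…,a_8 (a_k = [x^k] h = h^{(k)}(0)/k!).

L = (7 + 2·x + x^2)·Dx + (3 + 5·x + 3·x^2 + x^3)·Dx^2 + (7 + 2·x + x^2)·Dx^3 + (3 + 5·x + 3·x^2 + x^3)·Dx^4  (order 4).
h: a_k = 3, 3, -3, 1, -5/8, 3/5, -121/240, 3/7, -5039/13440, …
ICs: h(0) = 3, h′(0) = 3, h′′(0) = -6, h′′′(0) = 6.

f: a_k = 0, 3, -3/2, 1, -3/4, 3/5, -1/2, 3/7, -3/8, …
g: a_k = 3, 0, -3/2, 0, 1/8, 0, -1/240, 0, 1/13440, …
h₀=f+g: left-lcm gives L₀, ord ≤ 4.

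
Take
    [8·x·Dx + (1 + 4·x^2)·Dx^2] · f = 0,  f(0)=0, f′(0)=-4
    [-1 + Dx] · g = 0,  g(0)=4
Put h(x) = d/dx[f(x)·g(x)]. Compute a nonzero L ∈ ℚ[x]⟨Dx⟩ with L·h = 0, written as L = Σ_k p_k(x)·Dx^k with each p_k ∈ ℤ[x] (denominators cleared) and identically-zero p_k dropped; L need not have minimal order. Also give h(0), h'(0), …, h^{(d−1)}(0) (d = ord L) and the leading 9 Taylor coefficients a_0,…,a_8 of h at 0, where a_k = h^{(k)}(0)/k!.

L = (-7 - 16·x + 104·x^2 - 64·x^3 + 16·x^4) + (6 + 24·x - 112·x^2 + 96·x^3 - 32·x^4)·Dx + (1 - 8·x + 8·x^2 - 32·x^3 + 16·x^4)·Dx^2  (order 2).
h: a_k = -16, -32, 40, 224/3, -206, -860/3, 12763/15, 347576/315, -2903587/840, …
ICs: h(0) = -16, h′(0) = -32.

f: a_k = 0, -4, 0, 16/3, 0, -64/5, 0, 256/7, 0, …
g: a_k = 4, 4, 2, 2/3, 1/6, 1/30, 1/180, 1/1260, 1/10080, …
f·g: L₀ = L_f ⊗_s L_g, ord ≤ 2·1.
Differentiate: ansatz ord ≤ ord L₀ ⇒ L.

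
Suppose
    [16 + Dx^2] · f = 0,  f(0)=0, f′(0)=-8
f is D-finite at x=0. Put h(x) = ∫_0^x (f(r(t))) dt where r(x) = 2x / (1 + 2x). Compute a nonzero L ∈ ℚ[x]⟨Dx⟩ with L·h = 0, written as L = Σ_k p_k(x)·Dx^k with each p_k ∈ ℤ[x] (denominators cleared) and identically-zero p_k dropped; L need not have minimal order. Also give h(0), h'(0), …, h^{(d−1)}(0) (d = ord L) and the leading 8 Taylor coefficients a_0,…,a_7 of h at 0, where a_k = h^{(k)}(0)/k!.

L = 64·Dx + (4 + 24·x + 48·x^2 + 32·x^3)·Dx^2 + (1 + 8·x + 24·x^2 + 32·x^3 + 16·x^4)·Dx^3  (order 3).
h: a_k = 0, 0, -8, 32/3, 80/3, -896/5, 24704/45, -7680/7, …
ICs: h(0) = 0, h′(0) = 0, h′′(0) = -16.

f: a_k = 0, -8, 0, 64/3, 0, -256/15, 0, 2048/315, …
L₀ from L_f via x↦r, Dx↦r'^{-1}Dx.
h=∫h₀ ⇒ L = L₀·Dx.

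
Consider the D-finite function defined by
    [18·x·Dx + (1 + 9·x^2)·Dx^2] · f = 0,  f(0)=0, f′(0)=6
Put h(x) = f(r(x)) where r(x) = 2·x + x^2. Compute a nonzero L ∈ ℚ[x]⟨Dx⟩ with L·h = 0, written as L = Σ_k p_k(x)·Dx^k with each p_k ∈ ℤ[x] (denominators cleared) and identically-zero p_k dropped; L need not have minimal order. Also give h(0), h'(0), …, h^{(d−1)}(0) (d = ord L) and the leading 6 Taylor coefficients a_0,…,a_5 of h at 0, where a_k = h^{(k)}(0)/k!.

L = (-1 + 72·x + 144·x^2 + 108·x^3 + 27·x^4)·Dx + (1 + x + 36·x^2 + 72·x^3 + 45·x^4 + 9·x^5)·Dx^2  (order 2).
h: a_k = 0, 12, 6, -144, -216, 15012/5, …
ICs: h(0) = 0, h′(0) = 12.

f: a_k = 0, 6, 0, -18, 0, 486/5, …
L₀ from L_f via x↦r, Dx↦r'^{-1}Dx.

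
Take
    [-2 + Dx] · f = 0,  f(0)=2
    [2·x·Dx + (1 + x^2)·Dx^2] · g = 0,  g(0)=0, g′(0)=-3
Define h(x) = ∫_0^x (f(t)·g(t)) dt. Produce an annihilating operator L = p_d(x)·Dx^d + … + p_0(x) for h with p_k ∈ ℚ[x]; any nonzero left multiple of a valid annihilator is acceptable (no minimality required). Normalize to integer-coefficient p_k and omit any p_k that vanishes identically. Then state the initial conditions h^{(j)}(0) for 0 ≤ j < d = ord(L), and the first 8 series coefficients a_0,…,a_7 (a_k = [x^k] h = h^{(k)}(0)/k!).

f: a_k = 2, 4, 4, 8/3, 4/3, 8/15, 8/45, 16/315, …
g: a_k = 0, -3, 0, 1, 0, -3/5, 0, 3/7, …
Product ⇒ symmetric product L₀, ord ≤ 2.
Integrate: L := L₀·Dx.
L = (4 - 4·x + 4·x^2)·Dx + (-4 + 2·x - 4·x^2)·Dx^2 + (1 + x^2)·Dx^3  (order 3).
h: a_k = 0, 0, -3, -4, -5/2, -4/5, -1/5, -4/21, …
ICs: h(0) = 0, h′(0) = 0, h′′(0) = -6.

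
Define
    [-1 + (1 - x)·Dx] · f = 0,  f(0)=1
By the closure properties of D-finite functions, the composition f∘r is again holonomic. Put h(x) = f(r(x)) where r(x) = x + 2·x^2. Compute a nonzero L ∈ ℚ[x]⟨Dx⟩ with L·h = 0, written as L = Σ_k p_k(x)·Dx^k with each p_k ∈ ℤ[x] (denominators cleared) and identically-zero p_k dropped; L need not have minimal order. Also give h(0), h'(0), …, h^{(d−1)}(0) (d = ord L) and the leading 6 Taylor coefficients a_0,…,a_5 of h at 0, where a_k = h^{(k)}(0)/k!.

f: a_k = 1, 1, 1, 1, 1, 1, …
h₀=f(r): pull back L_f along r ⇒ L₀.
L = (1 + 4·x) + (-1 + x + 2·x^2)·Dx  (order 1).
h: a_k = 1, 1, 3, 5, 11, 21, …
ICs: h(0) = 1.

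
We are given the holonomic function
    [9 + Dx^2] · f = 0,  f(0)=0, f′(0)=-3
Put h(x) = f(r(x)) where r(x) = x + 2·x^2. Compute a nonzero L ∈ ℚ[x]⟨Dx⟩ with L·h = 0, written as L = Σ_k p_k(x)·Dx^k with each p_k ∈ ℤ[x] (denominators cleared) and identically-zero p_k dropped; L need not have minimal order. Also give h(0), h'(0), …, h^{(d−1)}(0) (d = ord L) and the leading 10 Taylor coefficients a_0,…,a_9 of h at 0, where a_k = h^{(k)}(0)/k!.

f: a_k = 0, -3, 0, 9/2, 0, -81/40, 0, 243/560, 0, -243/4480, …
f∘r: x↦r, Dx↦Dx/r' in L_f ⇒ L₀.
L = (9 + 108·x + 432·x^2 + 576·x^3) - 4·Dx + (1 + 4·x)·Dx^2  (order 2).
h: a_k = 0, -3, -6, 9/2, 27, 2079/40, 63/4, -45117/560, -6237/40, -562707/4480, …
ICs: h(0) = 0, h′(0) = -3.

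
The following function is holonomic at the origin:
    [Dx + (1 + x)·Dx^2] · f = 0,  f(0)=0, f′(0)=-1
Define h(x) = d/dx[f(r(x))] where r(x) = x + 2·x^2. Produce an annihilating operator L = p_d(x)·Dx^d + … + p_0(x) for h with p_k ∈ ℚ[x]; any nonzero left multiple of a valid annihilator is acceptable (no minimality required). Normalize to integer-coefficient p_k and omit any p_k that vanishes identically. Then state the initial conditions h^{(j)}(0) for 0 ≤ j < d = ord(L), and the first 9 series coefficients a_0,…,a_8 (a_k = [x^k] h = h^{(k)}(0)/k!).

L = (-3 + 4·x + 8·x^2) + (1 + 5·x + 6·x^2 + 8·x^3)·Dx  (order 1).
h: a_k = -1, -3, 5, 1, -11, 9, 13, -31, 5, …
ICs: h(0) = -1.

f: a_k = 0, -1, 1/2, -1/3, 1/4, -1/5, 1/6, -1/7, 1/8, …
Change of var in L_f (x↦r) gives L₀.
Derive L from L₀ (diff closure).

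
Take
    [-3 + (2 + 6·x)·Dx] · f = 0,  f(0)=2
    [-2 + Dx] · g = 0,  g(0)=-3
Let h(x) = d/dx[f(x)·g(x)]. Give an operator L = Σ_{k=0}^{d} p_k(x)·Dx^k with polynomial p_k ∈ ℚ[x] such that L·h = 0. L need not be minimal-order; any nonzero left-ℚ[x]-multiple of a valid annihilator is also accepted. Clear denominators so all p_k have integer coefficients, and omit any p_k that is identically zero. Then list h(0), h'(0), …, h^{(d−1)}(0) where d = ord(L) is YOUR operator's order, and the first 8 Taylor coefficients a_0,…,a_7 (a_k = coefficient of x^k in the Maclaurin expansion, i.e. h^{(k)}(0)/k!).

f: a_k = 2, 3, -9/4, 27/8, -405/64, 1701/128, -15309/512, 72171/1024, …
g: a_k = -3, -6, -6, -4, -2, -4/5, -4/15, -8/105, …
L₀ := L_f ⊗_s L_g (sym. prod.), ord ≤ 1.
h₀' ⇒ L via d/dx closure of L₀.
L = (31 + 168·x + 144·x^2) + (-14 - 66·x - 72·x^2)·Dx  (order 1).
h: a_k = -21, -93/2, -543/8, -241/16, -13279/128, 276497/1280, -9930589/15360, 56288873/30720, …
ICs: h(0) = -21.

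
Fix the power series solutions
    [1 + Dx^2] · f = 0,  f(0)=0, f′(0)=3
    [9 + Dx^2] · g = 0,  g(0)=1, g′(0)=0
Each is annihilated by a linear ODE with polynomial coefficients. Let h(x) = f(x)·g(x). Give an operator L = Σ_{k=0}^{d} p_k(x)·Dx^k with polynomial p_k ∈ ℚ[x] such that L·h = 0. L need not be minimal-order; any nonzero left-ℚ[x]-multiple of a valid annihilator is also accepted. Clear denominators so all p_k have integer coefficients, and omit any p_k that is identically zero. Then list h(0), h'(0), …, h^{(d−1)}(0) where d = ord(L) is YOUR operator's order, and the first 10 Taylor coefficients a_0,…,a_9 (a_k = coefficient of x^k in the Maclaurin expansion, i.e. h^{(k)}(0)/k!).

L = 64 + 20·Dx^2 + Dx^4  (order 4).
h: a_k = 0, 3, 0, -14, 0, 62/5, 0, -508/105, 0, 146/135, …
ICs: h(0) = 0, h′(0) = 3, h′′(0) = 0, h′′′(0) = -84.

f: a_k = 0, 3, 0, -1/2, 0, 1/40, 0, -1/1680, 0, 1/120960, …
g: a_k = 1, 0, -9/2, 0, 27/8, 0, -81/80, 0, 729/4480, 0, …
Sym-product of L_f,L_g gives L₀ (≤ ord 4).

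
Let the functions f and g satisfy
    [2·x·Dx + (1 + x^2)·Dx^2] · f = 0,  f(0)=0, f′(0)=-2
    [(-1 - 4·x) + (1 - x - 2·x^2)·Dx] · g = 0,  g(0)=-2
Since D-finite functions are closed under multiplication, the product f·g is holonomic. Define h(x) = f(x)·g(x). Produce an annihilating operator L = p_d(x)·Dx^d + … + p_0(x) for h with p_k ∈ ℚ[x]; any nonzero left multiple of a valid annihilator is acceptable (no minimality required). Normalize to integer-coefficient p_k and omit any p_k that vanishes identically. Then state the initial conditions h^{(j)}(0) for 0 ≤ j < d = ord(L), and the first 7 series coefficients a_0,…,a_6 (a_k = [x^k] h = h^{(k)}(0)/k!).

L = (4 + 2·x + 12·x^2) + (2 + 6·x + 4·x^2 + 12·x^3)·Dx + (-1 + x + x^2 + x^3 + 2·x^4)·Dx^2  (order 2).
h: a_k = 0, 4, 4, 32/3, 56/3, 204/5, 1172/15, …
ICs: h(0) = 0, h′(0) = 4.

f: a_k = 0, -2, 0, 2/3, 0, -2/5, 0, …
g: a_k = -2, -2, -6, -10, -22, -42, -86, …
Sym-product of L_f,L_g gives L₀ (≤ ord 2).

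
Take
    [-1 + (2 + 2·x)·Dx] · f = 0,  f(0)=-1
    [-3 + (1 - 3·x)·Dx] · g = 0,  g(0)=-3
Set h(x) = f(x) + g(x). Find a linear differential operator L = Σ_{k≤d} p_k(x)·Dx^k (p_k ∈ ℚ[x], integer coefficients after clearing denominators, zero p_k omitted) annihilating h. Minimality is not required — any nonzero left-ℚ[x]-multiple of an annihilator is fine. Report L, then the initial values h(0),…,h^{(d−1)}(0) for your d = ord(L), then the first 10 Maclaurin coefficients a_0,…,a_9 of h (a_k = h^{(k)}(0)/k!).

f: a_k = -1, -1/2, 1/8, -1/16, 5/128, -7/256, 21/1024, -33/2048, 429/32768, -715/65536, …
g: a_k = -3, -9, -27, -81, -243, -729, -2187, -6561, -19683, -59049, …
h₀=f+g: left-lcm gives L₀, ord ≤ 2.
L = (39 + 27·x) + (-73 - 138·x - 81·x^2)·Dx + (10 - 2·x - 66·x^2 - 54·x^3)·Dx^2  (order 2).
h: a_k = -4, -19/2, -215/8, -1297/16, -31099/128, -186631/256, -2239467/1024, -13436961/2048, -644972115/32768, -3869835979/65536, …
ICs: h(0) = -4, h′(0) = -19/2.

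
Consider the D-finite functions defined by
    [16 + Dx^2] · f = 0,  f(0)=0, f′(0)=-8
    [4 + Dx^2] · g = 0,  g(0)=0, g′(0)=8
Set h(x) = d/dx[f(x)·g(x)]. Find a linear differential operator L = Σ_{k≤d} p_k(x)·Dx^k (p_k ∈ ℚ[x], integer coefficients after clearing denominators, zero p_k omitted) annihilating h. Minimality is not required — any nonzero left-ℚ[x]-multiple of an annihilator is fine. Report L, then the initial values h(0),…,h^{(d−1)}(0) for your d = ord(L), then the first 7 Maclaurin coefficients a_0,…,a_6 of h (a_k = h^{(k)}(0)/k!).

f: a_k = 0, -8, 0, 64/3, 0, -256/15, 0, …
g: a_k = 0, 8, 0, -16/3, 0, 16/15, 0, …
h₀=f·g: eliminate ⇒ L₀, order ≤ 2·2.
Differentiate: ansatz ord ≤ ord L₀ ⇒ L.
L = 144 + 40·Dx^2 + Dx^4  (order 4).
h: a_k = 0, -128, 0, 2560/3, 0, -23296/15, 0, …
ICs: h(0) = 0, h′(0) = -128, h′′(0) = 0, h′′′(0) = 5120.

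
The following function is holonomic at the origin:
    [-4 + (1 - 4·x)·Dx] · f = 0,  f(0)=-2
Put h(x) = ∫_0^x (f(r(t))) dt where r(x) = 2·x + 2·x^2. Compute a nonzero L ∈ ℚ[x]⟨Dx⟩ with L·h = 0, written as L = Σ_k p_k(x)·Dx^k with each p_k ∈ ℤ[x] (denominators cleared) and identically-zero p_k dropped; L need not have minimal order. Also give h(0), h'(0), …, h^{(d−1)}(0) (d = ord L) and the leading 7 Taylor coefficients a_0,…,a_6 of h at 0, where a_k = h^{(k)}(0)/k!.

L = (8 + 16·x)·Dx + (-1 + 8·x + 8·x^2)·Dx^2  (order 2).
h: a_k = 0, -2, -8, -48, -320, -11392/5, -16896, …
ICs: h(0) = 0, h′(0) = -2.

f: a_k = -2, -8, -32, -128, -512, -2048, -8192, …
f∘r: x↦r, Dx↦Dx/r' in L_f ⇒ L₀.
Integrate: L := L₀·Dx.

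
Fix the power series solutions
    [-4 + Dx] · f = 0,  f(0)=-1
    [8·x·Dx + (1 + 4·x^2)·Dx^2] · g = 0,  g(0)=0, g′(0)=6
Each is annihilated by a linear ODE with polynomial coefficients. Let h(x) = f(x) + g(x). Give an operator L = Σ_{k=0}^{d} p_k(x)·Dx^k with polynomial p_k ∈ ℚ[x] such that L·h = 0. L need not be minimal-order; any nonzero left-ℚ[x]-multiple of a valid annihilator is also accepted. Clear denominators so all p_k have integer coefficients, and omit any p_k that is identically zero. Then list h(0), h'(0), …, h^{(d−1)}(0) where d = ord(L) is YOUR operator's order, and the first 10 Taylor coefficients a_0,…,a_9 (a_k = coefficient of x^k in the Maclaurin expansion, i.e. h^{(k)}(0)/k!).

f: a_k = -1, -4, -8, -32/3, -32/3, -128/15, -256/45, -1024/315, -512/315, -2048/2835, …
g: a_k = 0, 6, 0, -8, 0, 96/5, 0, -384/7, 0, 512/3, …
Sum ⇒ L₀ = lclm(L_f,L_g) in ℚ(x)⟨Dx⟩.
L = (8 - 32·x - 96·x^2 - 128·x^3)·Dx + (-6 - 8·x^2 - 64·x^4)·Dx^2 + (1 + 2·x + 8·x^2 + 8·x^3 + 16·x^4)·Dx^3  (order 3).
h: a_k = -1, 2, -8, -56/3, -32/3, 32/3, -256/45, -18304/315, -512/315, 481792/2835, …
ICs: h(0) = -1, h′(0) = 2, h′′(0) = -16.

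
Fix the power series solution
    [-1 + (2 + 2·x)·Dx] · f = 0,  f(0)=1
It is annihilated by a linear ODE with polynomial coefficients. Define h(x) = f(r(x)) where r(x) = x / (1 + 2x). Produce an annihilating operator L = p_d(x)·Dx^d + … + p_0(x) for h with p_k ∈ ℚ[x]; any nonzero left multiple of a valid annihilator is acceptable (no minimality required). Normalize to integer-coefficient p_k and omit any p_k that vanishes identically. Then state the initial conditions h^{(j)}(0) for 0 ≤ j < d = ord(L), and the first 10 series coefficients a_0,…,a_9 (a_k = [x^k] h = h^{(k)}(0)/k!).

L = -1 + (2 + 10·x + 12·x^2)·Dx  (order 1).
h: a_k = 1, 1/2, -9/8, 41/16, -757/128, 3543/256, -33645/1024, 162105/2048, -6340365/32768, 31446635/65536, …
ICs: h(0) = 1.

f: a_k = 1, 1/2, -1/8, 1/16, -5/128, 7/256, -21/1024, 33/2048, -429/32768, 715/65536, …
f∘r: x↦r, Dx↦Dx/r' in L_f ⇒ L₀.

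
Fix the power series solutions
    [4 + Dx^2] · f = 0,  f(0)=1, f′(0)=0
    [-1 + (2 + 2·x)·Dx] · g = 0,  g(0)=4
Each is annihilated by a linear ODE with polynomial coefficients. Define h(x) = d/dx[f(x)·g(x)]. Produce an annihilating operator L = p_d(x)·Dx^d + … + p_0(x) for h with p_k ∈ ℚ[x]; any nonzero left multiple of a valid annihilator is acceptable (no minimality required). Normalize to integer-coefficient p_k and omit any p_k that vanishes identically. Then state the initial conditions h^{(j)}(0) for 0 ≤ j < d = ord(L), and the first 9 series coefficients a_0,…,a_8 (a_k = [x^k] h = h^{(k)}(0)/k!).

L = (413 + 1344·x + 1696·x^2 + 1024·x^3 + 256·x^4) + (-52 - 180·x - 192·x^2 - 64·x^3)·Dx + (76 + 280·x + 396·x^2 + 256·x^3 + 64·x^4)·Dx^2  (order 2).
h: a_k = 2, -17, -45/4, 337/24, 905/192, -5281/1920, -26677/23040, 199649/322560, -112887/573440, …
ICs: h(0) = 2, h′(0) = -17.

f: a_k = 1, 0, -2, 0, 2/3, 0, -4/45, 0, 2/315, …
g: a_k = 4, 2, -1/2, 1/4, -5/32, 7/64, -21/256, 33/512, -429/8192, …
L₀ := L_f ⊗_s L_g (sym. prod.), ord ≤ 2.
Differentiate: ansatz ord ≤ ord L₀ ⇒ L.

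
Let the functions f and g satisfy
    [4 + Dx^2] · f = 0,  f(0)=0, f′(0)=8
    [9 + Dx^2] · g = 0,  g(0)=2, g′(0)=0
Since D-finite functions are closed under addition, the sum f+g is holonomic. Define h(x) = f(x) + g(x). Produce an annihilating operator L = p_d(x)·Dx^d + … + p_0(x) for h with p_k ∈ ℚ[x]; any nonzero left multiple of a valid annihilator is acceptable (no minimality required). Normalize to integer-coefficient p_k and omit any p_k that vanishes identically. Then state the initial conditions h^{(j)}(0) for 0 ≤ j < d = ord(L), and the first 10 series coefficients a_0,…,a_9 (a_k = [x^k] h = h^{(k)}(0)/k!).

f: a_k = 0, 8, 0, -16/3, 0, 16/15, 0, -32/315, 0, 16/2835, …
g: a_k = 2, 0, -9, 0, 27/4, 0, -81/40, 0, 729/2240, 0, …
L₀ := lclm(L_f,L_g); ord L₀ ≤ 2+2.
L = 36 + 13·Dx^2 + Dx^4  (order 4).
h: a_k = 2, 8, -9, -16/3, 27/4, 16/15, -81/40, -32/315, 729/2240, 16/2835, …
ICs: h(0) = 2, h′(0) = 8, h′′(0) = -18, h′′′(0) = -32.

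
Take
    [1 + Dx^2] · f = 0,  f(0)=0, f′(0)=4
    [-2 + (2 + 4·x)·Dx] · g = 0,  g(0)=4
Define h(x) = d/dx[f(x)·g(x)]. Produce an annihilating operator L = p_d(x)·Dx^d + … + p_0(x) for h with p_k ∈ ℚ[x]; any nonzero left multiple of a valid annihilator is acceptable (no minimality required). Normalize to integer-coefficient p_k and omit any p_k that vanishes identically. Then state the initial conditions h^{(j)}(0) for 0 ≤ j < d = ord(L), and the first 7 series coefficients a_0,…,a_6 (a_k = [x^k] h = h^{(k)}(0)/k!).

f: a_k = 0, 4, 0, -2/3, 0, 1/30, 0, …
g: a_k = 4, 4, -2, 2, -5/2, 7/2, -21/4, …
h₀=f·g: eliminate ⇒ L₀, order ≤ 2·1.
h₀' ⇒ L via d/dx closure of L₀.
L = (2 + 12·x + 16·x^2 + 8·x^3 + 4·x^4) + (1 - 6·x^2 - 4·x^3)·Dx + (1 + 5·x + 9·x^2 + 8·x^3 + 4·x^4)·Dx^2  (order 2).
h: a_k = 16, 32, -32, 64/3, -128/3, 384/5, -6112/45, …
ICs: h(0) = 16, h′(0) = 32.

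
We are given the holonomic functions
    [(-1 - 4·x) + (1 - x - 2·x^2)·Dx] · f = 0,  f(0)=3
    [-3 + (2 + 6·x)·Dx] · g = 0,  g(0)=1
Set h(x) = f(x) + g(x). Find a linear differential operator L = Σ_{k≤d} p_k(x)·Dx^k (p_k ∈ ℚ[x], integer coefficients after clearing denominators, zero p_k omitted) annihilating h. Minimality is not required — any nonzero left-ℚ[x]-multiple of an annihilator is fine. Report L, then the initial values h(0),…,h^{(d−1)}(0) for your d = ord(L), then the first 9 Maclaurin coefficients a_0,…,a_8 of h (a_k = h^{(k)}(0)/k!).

f: a_k = 3, 3, 9, 15, 33, 63, 129, 255, 513, …
g: a_k = 1, 3/2, -9/8, 27/16, -405/128, 1701/256, -15309/1024, 72171/2048, -2814669/32768, …
Sum ⇒ L₀ = lclm(L_f,L_g) in ℚ(x)⟨Dx⟩.
L = (-45 - 207·x - 306·x^2 - 360·x^3) + (33 + 174·x + 573·x^2 + 1044·x^3 + 900·x^4)·Dx + (2 - 30·x - 138·x^2 + 38·x^3 + 504·x^4 + 360·x^5)·Dx^2  (order 2).
h: a_k = 4, 9/2, 63/8, 267/16, 3819/128, 17829/256, 116787/1024, 594411/2048, 13995315/32768, …
ICs: h(0) = 4, h′(0) = 9/2.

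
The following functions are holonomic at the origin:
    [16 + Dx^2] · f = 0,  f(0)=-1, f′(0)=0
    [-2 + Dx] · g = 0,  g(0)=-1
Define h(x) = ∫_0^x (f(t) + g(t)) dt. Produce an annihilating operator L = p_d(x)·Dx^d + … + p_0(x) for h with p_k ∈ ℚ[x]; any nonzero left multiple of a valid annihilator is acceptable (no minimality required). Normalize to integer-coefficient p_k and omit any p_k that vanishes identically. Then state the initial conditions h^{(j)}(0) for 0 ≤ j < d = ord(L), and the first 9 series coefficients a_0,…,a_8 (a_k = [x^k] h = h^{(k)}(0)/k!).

L = -32·Dx + 16·Dx^2 - 2·Dx^3 + Dx^4  (order 4).
h: a_k = 0, -2, -1, 2, -1/3, -34/15, -2/45, 4/5, -1/315, …
ICs: h(0) = 0, h′(0) = -2, h′′(0) = -2, h′′′(0) = 12.

f: a_k = -1, 0, 8, 0, -32/3, 0, 256/45, 0, -512/315, …
g: a_k = -1, -2, -2, -4/3, -2/3, -4/15, -4/45, -8/315, -2/315, …
L₀ := lclm(L_f,L_g); ord L₀ ≤ 2+1.
h=∫h₀ ⇒ L = L₀·Dx.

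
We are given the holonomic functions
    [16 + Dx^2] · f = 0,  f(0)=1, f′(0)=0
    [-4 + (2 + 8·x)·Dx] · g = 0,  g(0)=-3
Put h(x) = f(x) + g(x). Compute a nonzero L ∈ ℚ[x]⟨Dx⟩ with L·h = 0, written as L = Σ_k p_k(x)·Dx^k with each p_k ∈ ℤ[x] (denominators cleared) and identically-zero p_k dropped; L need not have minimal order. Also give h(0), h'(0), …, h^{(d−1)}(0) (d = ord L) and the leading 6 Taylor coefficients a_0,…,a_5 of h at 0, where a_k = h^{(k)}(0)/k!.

f: a_k = 1, 0, -8, 0, 32/3, 0, …
g: a_k = -3, -6, 6, -12, 30, -84, …
h₀=f+g: left-lcm gives L₀, ord ≤ 3.
L = (-224 - 1024·x - 2048·x^2) + (48 + 704·x + 3072·x^2 + 4096·x^3)·Dx + (-14 - 64·x - 128·x^2)·Dx^2 + (3 + 44·x + 192·x^2 + 256·x^3)·Dx^3  (order 3).
h: a_k = -2, -6, -2, -12, 122/3, -84, …
ICs: h(0) = -2, h′(0) = -6, h′′(0) = -4.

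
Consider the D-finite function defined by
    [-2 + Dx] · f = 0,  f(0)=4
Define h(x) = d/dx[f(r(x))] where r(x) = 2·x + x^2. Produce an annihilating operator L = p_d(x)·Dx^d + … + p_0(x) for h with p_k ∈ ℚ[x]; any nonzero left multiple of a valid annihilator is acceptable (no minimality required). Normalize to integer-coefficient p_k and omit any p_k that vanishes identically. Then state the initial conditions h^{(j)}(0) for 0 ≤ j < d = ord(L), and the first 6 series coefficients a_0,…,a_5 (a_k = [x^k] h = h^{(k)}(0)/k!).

f: a_k = 4, 8, 8, 16/3, 8/3, 16/15, …
f∘r: x↦r, Dx↦Dx/r' in L_f ⇒ L₀.
Differentiate: ansatz ord ≤ ord L₀ ⇒ L.
L = (5 + 8·x + 4·x^2) + (-1 - x)·Dx  (order 1).
h: a_k = 16, 80, 224, 1376/3, 2272/3, 15968/15, …
ICs: h(0) = 16.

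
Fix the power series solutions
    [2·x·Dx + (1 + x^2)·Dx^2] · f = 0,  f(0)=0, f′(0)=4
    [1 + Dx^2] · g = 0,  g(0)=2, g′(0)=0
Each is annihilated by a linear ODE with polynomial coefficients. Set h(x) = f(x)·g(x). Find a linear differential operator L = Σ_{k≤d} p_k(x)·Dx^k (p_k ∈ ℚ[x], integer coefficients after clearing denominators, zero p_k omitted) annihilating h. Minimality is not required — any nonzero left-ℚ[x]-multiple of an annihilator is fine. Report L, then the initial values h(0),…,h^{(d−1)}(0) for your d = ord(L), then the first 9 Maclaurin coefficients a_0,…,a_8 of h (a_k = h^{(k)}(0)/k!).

L = (10 + 26·x^2 + 11·x^4 + 4·x^6 + x^8) + (12·x + 20·x^3 + 12·x^5 + 4·x^7)·Dx + (12 + 32·x^2 + 18·x^4 + 8·x^6 + 2·x^8)·Dx^2 + (12·x + 20·x^3 + 12·x^5 + 4·x^7)·Dx^3 + (2 + 6·x^2 + 7·x^4 + 4·x^6 + x^8)·Dx^4  (order 4).
h: a_k = 0, 8, 0, -20/3, 0, 49/15, 0, -1301/630, 0, …
ICs: h(0) = 0, h′(0) = 8, h′′(0) = 0, h′′′(0) = -40.

f: a_k = 0, 4, 0, -4/3, 0, 4/5, 0, -4/7, 0, …
g: a_k = 2, 0, -1, 0, 1/12, 0, -1/360, 0, 1/20160, …
h₀=f·g: eliminate ⇒ L₀, order ≤ 2·2.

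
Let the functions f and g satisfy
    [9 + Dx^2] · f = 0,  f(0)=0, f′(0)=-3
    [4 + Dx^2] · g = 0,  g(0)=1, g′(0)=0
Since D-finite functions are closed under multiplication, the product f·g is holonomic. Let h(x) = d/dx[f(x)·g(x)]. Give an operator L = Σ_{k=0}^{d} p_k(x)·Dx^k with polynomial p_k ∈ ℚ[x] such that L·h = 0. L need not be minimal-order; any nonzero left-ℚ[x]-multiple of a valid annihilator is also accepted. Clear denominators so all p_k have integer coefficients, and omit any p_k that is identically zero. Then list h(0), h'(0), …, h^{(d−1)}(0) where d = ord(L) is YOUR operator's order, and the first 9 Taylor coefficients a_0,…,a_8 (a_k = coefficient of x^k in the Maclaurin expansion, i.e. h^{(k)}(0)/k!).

L = 25 + 26·Dx^2 + Dx^4  (order 4).
h: a_k = -3, 0, 63/2, 0, -521/8, 0, 13021/240, 0, -15501/640, …
ICs: h(0) = -3, h′(0) = 0, h′′(0) = 63, h′′′(0) = 0.

f: a_k = 0, -3, 0, 9/2, 0, -81/40, 0, 243/560, 0, …
g: a_k = 1, 0, -2, 0, 2/3, 0, -4/45, 0, 2/315, …
L₀ := L_f ⊗_s L_g (sym. prod.), ord ≤ 4.
Differentiate: ansatz ord ≤ ord L₀ ⇒ L.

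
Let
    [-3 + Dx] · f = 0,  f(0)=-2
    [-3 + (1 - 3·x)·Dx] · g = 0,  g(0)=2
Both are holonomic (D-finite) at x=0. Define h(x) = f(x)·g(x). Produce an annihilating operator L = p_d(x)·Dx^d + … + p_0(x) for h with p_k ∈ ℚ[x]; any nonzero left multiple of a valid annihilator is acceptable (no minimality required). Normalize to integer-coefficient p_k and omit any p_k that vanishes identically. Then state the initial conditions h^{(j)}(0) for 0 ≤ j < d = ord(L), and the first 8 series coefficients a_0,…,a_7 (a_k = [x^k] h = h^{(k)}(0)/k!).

L = (6 - 9·x) + (-1 + 3·x)·Dx  (order 1).
h: a_k = -4, -24, -90, -288, -1755/2, -13203/5, -158517/20, -166455/7, …
ICs: h(0) = -4.

f: a_k = -2, -6, -9, -9, -27/4, -81/20, -81/40, -243/280, …
g: a_k = 2, 6, 18, 54, 162, 486, 1458, 4374, …
L₀ := L_f ⊗_s L_g (sym. prod.), ord ≤ 1.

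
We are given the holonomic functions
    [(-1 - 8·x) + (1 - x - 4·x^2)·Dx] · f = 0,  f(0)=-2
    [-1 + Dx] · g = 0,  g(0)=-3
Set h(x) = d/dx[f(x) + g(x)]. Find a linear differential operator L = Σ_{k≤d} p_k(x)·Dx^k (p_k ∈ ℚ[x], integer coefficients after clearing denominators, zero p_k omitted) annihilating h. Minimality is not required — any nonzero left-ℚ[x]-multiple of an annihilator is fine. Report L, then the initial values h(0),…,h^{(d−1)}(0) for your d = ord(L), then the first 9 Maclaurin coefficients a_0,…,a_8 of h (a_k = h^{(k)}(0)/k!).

f: a_k = -2, -2, -10, -18, -58, -130, -362, -882, -2330, …
g: a_k = -3, -3, -3/2, -1/2, -1/8, -1/40, -1/240, -1/1680, -1/13440, …
f+g: L₀ = lclm(L_f,L_g), ord ≤ 1+1.
h₀' ⇒ L via d/dx closure of L₀.
L = (44 + 466·x + 544·x^2 + 1728·x^3 + 384·x^4) + (-53 - 474·x - 599·x^2 - 1584·x^3 + 80·x^4 + 128·x^5)·Dx + (9 + 8·x + 55·x^2 - 144·x^3 - 464·x^4 - 128·x^5)·Dx^2  (order 2).
h: a_k = -5, -23, -111/2, -465/2, -5201/8, -86881/40, -1481761/240, -31315201/1680, -708583681/13440, …
ICs: h(0) = -5, h′(0) = -23.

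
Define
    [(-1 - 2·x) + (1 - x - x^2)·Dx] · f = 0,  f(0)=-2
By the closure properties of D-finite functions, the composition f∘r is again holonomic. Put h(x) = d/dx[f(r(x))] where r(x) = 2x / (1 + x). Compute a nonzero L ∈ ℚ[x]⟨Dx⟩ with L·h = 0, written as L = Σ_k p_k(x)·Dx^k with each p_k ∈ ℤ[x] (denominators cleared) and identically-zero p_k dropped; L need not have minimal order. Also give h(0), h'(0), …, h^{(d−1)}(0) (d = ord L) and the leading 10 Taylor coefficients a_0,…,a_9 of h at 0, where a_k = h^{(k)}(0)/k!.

L = (6 + 30·x + 90·x^2 + 50·x^3) + (-1 - 6·x + 30·x^3 + 25·x^4)·Dx  (order 1).
h: a_k = -4, -24, -60, -240, -500, -1800, -3500, -12000, -22500, -75000, …
ICs: h(0) = -4.

f: a_k = -2, -2, -4, -6, -10, -16, -26, -42, -68, -110, …
Substitute x→r, Dx→(1/r')Dx; clear ⇒ L₀.
Differentiate: ansatz ord ≤ ord L₀ ⇒ L.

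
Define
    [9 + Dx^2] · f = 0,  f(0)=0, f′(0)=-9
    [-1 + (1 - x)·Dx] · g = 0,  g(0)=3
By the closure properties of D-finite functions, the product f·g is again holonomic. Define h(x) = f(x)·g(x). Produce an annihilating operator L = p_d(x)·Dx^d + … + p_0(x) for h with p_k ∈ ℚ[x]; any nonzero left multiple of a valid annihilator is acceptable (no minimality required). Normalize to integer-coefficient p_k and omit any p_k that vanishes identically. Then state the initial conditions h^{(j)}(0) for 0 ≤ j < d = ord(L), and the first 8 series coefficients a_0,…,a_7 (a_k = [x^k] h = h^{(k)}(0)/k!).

L = (-9 + 9·x) + 2·Dx + (-1 + x)·Dx^2  (order 2).
h: a_k = 0, -27, -27, 27/2, 27/2, -189/40, -189/40, -459/560, …
ICs: h(0) = 0, h′(0) = -27.

f: a_k = 0, -9, 0, 27/2, 0, -243/40, 0, 729/560, …
g: a_k = 3, 3, 3, 3, 3, 3, 3, 3, …
f·g: L₀ = L_f ⊗_s L_g, ord ≤ 2·1.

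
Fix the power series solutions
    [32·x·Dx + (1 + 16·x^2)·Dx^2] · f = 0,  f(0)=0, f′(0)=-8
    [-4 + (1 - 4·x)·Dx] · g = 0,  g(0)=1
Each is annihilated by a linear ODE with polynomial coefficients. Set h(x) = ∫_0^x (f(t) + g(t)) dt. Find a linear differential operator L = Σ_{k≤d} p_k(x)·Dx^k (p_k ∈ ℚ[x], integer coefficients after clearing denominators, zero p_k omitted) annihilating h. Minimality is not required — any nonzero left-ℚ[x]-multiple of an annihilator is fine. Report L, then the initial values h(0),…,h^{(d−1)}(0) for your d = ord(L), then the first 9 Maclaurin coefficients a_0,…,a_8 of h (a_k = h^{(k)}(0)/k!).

f: a_k = 0, -8, 0, 128/3, 0, -2048/5, 0, 32768/7, 0, …
g: a_k = 1, 4, 16, 64, 256, 1024, 4096, 16384, 65536, …
Weyl lclm of L_f,L_g ⇒ L₀ (ord ≤ 3).
Integrate: L := L₀·Dx.
L = (32 - 512·x - 1536·x^2)·Dx^2 + (-16 + 32·x - 256·x^2 - 1536·x^3)·Dx^3 + (1 - 256·x^4)·Dx^4  (order 4).
h: a_k = 0, 1, -2, 16/3, 80/3, 256/5, 512/5, 4096/7, 18432/7, …
ICs: h(0) = 0, h′(0) = 1, h′′(0) = -4, h′′′(0) = 32.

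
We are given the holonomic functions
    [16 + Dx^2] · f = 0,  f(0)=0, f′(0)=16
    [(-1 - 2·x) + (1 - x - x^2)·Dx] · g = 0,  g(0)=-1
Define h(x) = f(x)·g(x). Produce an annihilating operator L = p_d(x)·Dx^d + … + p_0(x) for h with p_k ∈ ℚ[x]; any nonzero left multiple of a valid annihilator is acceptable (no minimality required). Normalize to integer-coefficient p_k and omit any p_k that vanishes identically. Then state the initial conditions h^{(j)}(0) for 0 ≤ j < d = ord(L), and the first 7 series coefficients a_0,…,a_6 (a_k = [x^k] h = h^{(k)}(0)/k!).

f: a_k = 0, 16, 0, -128/3, 0, 512/15, 0, …
g: a_k = -1, -1, -2, -3, -5, -8, -13, …
Sym-product of L_f,L_g gives L₀ (≤ ord 2).
L = (-14 + 16·x + 16·x^2) + (2 + 4·x)·Dx + (-1 + x + x^2)·Dx^2  (order 2).
h: a_k = 0, -16, -16, 32/3, -16/3, -144/5, -512/15, …
ICs: h(0) = 0, h′(0) = -16.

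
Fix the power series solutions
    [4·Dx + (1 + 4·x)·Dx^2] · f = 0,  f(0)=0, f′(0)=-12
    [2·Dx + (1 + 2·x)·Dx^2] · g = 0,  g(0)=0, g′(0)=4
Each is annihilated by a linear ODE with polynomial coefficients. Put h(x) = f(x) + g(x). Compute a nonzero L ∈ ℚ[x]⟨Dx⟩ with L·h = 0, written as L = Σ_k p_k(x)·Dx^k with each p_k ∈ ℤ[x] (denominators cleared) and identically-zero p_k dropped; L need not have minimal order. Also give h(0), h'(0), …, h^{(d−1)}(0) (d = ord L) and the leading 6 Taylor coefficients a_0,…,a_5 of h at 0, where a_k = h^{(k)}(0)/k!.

L = 16·Dx + (12 + 32·x)·Dx^2 + (1 + 6·x + 8·x^2)·Dx^3  (order 3).
h: a_k = 0, -8, 20, -176/3, 184, -3008/5, …
ICs: h(0) = 0, h′(0) = -8, h′′(0) = 40.

f: a_k = 0, -12, 24, -64, 192, -3072/5, …
g: a_k = 0, 4, -4, 16/3, -8, 64/5, …
L₀ := lclm(L_f,L_g); ord L₀ ≤ 2+2.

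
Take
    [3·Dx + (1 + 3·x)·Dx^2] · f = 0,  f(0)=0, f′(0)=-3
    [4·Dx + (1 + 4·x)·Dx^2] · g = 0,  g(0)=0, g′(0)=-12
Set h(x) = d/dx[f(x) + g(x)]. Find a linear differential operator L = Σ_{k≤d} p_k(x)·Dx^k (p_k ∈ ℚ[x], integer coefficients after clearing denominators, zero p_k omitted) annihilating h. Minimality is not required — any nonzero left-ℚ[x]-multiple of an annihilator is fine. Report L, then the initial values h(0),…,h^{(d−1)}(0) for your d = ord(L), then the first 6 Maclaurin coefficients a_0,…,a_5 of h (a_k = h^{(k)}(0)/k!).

L = 24 + (14 + 48·x)·Dx + (1 + 7·x + 12·x^2)·Dx^2  (order 2).
h: a_k = -15, 57, -219, 849, -3315, 13017, …
ICs: h(0) = -15, h′(0) = 57.

f: a_k = 0, -3, 9/2, -9, 81/4, -243/5, …
g: a_k = 0, -12, 24, -64, 192, -3072/5, …
Sum ⇒ L₀ = lclm(L_f,L_g) in ℚ(x)⟨Dx⟩.
Differentiate: ansatz ord ≤ ord L₀ ⇒ L.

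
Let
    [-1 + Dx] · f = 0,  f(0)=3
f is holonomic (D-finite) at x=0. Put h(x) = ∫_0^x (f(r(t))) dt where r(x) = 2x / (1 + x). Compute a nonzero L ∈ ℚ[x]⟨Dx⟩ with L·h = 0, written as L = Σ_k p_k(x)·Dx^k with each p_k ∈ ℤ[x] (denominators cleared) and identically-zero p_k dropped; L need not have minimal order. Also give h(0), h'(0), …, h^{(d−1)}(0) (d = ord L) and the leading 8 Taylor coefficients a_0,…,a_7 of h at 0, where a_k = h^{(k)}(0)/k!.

L = -2·Dx + (1 + 2·x + x^2)·Dx^2  (order 2).
h: a_k = 0, 3, 3, 0, -1/2, 2/5, -1/5, 4/105, …
ICs: h(0) = 0, h′(0) = 3.

f: a_k = 3, 3, 3/2, 1/2, 1/8, 1/40, 1/240, 1/1680, …
L₀ from L_f via x↦r, Dx↦r'^{-1}Dx.
Integrate: L := L₀·Dx.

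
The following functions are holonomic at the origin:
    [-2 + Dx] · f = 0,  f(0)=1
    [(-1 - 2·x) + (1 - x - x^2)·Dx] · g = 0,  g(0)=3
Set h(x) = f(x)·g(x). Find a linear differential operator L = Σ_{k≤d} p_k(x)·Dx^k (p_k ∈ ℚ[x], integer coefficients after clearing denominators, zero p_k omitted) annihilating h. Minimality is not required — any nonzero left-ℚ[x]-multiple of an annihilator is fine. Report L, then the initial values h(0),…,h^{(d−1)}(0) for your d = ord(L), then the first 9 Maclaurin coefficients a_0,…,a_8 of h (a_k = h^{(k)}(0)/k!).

L = (3 - 2·x^2) + (-1 + x + x^2)·Dx  (order 1).
h: a_k = 3, 9, 18, 31, 51, 414/5, 2011/15, 7593/35, 12286/35, …
ICs: h(0) = 3.

f: a_k = 1, 2, 2, 4/3, 2/3, 4/15, 4/45, 8/315, 2/315, …
g: a_k = 3, 3, 6, 9, 15, 24, 39, 63, 102, …
Sym-product of L_f,L_g gives L₀ (≤ ord 1).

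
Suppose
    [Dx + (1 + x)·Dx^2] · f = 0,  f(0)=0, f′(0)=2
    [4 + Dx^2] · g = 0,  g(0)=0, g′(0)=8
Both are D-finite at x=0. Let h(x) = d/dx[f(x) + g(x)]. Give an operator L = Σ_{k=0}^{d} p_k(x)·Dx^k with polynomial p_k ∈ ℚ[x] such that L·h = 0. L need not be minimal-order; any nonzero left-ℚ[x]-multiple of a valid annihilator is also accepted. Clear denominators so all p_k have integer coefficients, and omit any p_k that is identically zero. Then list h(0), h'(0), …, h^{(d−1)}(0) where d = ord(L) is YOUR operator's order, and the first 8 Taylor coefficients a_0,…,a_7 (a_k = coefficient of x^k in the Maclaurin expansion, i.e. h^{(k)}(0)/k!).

f: a_k = 0, 2, -1, 2/3, -1/2, 2/5, -1/3, 2/7, …
g: a_k = 0, 8, 0, -16/3, 0, 16/15, 0, -32/315, …
f+g: L₀ = lclm(L_f,L_g), ord ≤ 2+2.
Derive L from L₀ (diff closure).
L = (20 + 16·x + 8·x^2) + (12 + 28·x + 24·x^2 + 8·x^3)·Dx + (5 + 4·x + 2·x^2)·Dx^2 + (3 + 7·x + 6·x^2 + 2·x^3)·Dx^3  (order 3).
h: a_k = 10, -2, -14, -2, 22/3, -2, 58/45, -2, …
ICs: h(0) = 10, h′(0) = -2, h′′(0) = -28.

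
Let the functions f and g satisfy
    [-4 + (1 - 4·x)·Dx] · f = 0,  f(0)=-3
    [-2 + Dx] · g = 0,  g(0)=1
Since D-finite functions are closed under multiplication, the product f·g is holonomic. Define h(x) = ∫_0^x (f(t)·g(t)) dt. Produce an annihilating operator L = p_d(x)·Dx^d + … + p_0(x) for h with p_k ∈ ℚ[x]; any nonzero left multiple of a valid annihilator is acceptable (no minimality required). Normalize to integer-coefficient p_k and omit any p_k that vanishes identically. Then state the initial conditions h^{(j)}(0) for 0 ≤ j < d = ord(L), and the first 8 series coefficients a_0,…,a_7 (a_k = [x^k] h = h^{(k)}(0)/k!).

L = (6 - 8·x)·Dx + (-1 + 4·x)·Dx^2  (order 2).
h: a_k = 0, -3, -9, -26, -79, -1266/5, -12662/15, -303892/105, …
ICs: h(0) = 0, h′(0) = -3.

f: a_k = -3, -12, -48, -192, -768, -3072, -12288, -49152, …
g: a_k = 1, 2, 2, 4/3, 2/3, 4/15, 4/45, 8/315, …
h₀=f·g: eliminate ⇒ L₀, order ≤ 1·1.
h=∫h₀ ⇒ L = L₀·Dx.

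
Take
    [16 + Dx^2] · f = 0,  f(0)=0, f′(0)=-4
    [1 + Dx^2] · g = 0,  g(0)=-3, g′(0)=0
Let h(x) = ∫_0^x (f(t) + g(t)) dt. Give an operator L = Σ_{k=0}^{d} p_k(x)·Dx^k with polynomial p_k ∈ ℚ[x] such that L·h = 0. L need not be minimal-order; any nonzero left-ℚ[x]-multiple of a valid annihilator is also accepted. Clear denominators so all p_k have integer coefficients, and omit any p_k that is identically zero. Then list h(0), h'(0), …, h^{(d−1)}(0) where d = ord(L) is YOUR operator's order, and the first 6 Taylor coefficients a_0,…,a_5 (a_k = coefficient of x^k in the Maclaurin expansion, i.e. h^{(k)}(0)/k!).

f: a_k = 0, -4, 0, 32/3, 0, -128/15, …
g: a_k = -3, 0, 3/2, 0, -1/8, 0, …
Weyl lclm of L_f,L_g ⇒ L₀ (ord ≤ 4).
∫: right-multiply L₀ by Dx.
L = 16·Dx + 17·Dx^3 + Dx^5  (order 5).
h: a_k = 0, -3, -2, 1/2, 8/3, -1/40, …
ICs: h(0) = 0, h′(0) = -3, h′′(0) = -4, h′′′(0) = 3, h′′′′(0) = 64.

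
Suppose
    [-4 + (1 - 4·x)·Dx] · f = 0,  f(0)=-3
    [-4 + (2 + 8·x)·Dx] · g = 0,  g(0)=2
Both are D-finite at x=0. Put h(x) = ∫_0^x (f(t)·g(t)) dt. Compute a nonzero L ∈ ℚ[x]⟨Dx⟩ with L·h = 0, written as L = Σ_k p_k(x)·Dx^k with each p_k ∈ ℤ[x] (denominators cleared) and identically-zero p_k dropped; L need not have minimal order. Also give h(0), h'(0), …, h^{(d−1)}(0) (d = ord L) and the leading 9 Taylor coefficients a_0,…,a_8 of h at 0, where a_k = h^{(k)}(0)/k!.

f: a_k = -3, -12, -48, -192, -768, -3072, -12288, -49152, -196608, …
g: a_k = 2, 4, -4, 8, -20, 56, -168, 528, -1716, …
L₀ := L_f ⊗_s L_g (sym. prod.), ord ≤ 1.
h=∫h₀ ⇒ L = L₀·Dx.
L = (6 + 8·x)·Dx + (-1 + 16·x^2)·Dx^2  (order 2).
h: a_k = 0, -6, -18, -44, -138, -2148/5, -1460, -34536/7, -17466, …
ICs: h(0) = 0, h′(0) = -6.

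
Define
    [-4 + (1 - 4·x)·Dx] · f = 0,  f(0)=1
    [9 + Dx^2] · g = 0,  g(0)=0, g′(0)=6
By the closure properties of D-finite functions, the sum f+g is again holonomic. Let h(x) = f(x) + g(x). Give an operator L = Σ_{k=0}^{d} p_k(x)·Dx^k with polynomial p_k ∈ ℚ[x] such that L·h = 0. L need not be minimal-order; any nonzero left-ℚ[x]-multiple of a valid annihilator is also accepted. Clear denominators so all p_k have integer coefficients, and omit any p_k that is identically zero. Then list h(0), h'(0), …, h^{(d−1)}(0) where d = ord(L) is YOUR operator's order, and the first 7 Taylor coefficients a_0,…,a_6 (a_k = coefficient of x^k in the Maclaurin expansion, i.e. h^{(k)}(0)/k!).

L = (3780 - 2592·x + 5184·x^2) + (-369 + 2124·x - 3888·x^2 + 5184·x^3)·Dx + (420 - 288·x + 576·x^2)·Dx^2 + (-41 + 236·x - 432·x^2 + 576·x^3)·Dx^3  (order 3).
h: a_k = 1, 10, 16, 55, 256, 20561/20, 4096, …
ICs: h(0) = 1, h′(0) = 10, h′′(0) = 32.

f: a_k = 1, 4, 16, 64, 256, 1024, 4096, …
g: a_k = 0, 6, 0, -9, 0, 81/20, 0, …
h₀=f+g: left-lcm gives L₀, ord ≤ 3.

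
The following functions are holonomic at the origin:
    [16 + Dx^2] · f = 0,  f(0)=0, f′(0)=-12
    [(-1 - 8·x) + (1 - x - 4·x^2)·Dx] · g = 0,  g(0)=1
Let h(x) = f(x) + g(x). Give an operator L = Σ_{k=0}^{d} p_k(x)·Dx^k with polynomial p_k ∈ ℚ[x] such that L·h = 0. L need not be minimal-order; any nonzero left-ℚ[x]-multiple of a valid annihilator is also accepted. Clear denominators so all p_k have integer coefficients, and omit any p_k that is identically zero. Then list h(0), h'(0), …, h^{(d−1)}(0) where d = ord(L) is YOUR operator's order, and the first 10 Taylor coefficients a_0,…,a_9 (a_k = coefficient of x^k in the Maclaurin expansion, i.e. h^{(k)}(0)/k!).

f: a_k = 0, -12, 0, 32, 0, -128/5, 0, 1024/105, 0, -2048/945, …
g: a_k = 1, 1, 5, 9, 29, 65, 181, 441, 1165, 2929, …
Sum ⇒ L₀ = lclm(L_f,L_g) in ℚ(x)⟨Dx⟩.
L = (-560 - 4608·x - 1664·x^2 - 6144·x^3 - 10240·x^4 - 16384·x^5) + (208 - 272·x - 896·x^2 + 1408·x^3 + 1536·x^4 - 6144·x^5 - 8192·x^6)·Dx + (-35 - 288·x - 104·x^2 - 384·x^3 - 640·x^4 - 1024·x^5)·Dx^2 + (13 - 17·x - 56·x^2 + 88·x^3 + 96·x^4 - 384·x^5 - 512·x^6)·Dx^3  (order 3).
h: a_k = 1, -11, 5, 41, 29, 197/5, 181, 47329/105, 1165, 2765857/945, …
ICs: h(0) = 1, h′(0) = -11, h′′(0) = 10.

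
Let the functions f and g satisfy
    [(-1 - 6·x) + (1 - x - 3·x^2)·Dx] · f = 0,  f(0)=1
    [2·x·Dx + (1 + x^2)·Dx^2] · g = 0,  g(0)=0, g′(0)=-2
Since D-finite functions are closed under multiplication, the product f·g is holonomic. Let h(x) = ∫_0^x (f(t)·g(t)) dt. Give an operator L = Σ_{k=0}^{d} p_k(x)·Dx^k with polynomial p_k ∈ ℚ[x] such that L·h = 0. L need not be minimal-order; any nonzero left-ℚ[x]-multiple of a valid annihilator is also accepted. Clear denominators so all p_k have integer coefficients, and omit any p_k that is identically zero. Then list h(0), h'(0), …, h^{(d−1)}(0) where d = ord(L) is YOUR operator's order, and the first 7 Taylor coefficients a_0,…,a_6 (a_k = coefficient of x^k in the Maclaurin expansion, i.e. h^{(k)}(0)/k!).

L = (6 + 2·x + 18·x^2)·Dx + (2 + 10·x + 4·x^2 + 18·x^3)·Dx^2 + (-1 + x + 2·x^2 + x^3 + 3·x^4)·Dx^3  (order 3).
h: a_k = 0, 0, -1, -2/3, -11/6, -8/3, -268/45, …
ICs: h(0) = 0, h′(0) = 0, h′′(0) = -2.

f: a_k = 1, 1, 4, 7, 19, 40, 97, …
g: a_k = 0, -2, 0, 2/3, 0, -2/5, 0, …
Product ⇒ symmetric product L₀, ord ≤ 2.
Integrate: L := L₀·Dx.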